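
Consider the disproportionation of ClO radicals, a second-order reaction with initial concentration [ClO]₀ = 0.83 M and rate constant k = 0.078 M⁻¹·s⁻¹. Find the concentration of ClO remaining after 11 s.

0.4848 M

Step 1: For a second-order reaction: 1/[ClO] = 1/[ClO]₀ + kt
Step 2: 1/[ClO] = 1/0.83 + 0.078 × 11
Step 3: 1/[ClO] = 1.205 + 0.858 = 2.063
Step 4: [ClO] = 1/2.063 = 0.4848 M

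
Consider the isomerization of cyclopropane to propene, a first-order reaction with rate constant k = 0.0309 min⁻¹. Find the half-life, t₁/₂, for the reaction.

22.43 min

Step 1: For a first-order reaction, t₁/₂ = ln(2)/k
Step 2: t₁/₂ = ln(2)/0.0309
Step 3: t₁/₂ = 0.6931/0.0309 = 22.43 min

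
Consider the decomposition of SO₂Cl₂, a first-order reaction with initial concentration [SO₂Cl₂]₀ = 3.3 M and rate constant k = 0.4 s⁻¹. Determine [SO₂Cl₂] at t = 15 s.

0.00818 M

Step 1: For a first-order reaction: [SO₂Cl₂] = [SO₂Cl₂]₀ × e^(-kt)
Step 2: [SO₂Cl₂] = 3.3 × e^(-0.4 × 15)
Step 3: [SO₂Cl₂] = 3.3 × e^(-6)
Step 4: [SO₂Cl₂] = 3.3 × 0.00247875 = 0.00818 M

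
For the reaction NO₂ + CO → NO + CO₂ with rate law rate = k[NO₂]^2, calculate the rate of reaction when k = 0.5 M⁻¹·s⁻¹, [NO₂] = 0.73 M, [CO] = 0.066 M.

0.2664 M/s

Step 1: The rate law is rate = k[NO₂]^2
Step 2: Note that the rate does not depend on [CO] (zero order in CO).
Step 3: rate = 0.5 × (0.73)^2 = 0.26645 M/s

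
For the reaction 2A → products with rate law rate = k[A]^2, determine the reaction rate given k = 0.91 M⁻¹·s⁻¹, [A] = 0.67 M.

0.4085 M/s

Step 1: Identify the rate law: rate = k[A]^2
Step 2: Substitute values: rate = 0.91 × (0.67)^2
Step 3: Calculate: rate = 0.91 × 0.4489 = 0.408499 M/s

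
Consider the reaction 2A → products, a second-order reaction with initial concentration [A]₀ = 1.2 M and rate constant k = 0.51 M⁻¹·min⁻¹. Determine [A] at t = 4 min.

0.348 M

Step 1: For a second-order reaction: 1/[A] = 1/[A]₀ + kt
Step 2: 1/[A] = 1/1.2 + 0.51 × 4
Step 3: 1/[A] = 0.8333 + 2.04 = 2.873
Step 4: [A] = 1/2.873 = 0.348 M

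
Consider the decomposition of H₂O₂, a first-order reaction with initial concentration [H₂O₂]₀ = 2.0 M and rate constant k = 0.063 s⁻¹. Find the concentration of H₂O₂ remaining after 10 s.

1.065 M

Step 1: For a first-order reaction: [H₂O₂] = [H₂O₂]₀ × e^(-kt)
Step 2: [H₂O₂] = 2.0 × e^(-0.063 × 10)
Step 3: [H₂O₂] = 2.0 × e^(-0.63)
Step 4: [H₂O₂] = 2.0 × 0.532592 = 1.065 M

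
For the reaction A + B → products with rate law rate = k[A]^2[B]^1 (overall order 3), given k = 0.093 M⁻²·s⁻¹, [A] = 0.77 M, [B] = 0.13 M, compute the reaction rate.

0.007168 M/s

Step 1: The rate law is rate = k[A]^2[B]^1, overall order = 2+1 = 3
Step 2: Substitute values: rate = 0.093 × (0.77)^2 × (0.13)^1
Step 3: rate = 0.093 × 0.5929 × 0.13 = 0.00716816 M/s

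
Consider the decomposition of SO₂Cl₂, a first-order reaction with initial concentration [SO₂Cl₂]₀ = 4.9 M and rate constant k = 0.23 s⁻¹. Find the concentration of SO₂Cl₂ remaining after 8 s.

0.7782 M

Step 1: For a first-order reaction: [SO₂Cl₂] = [SO₂Cl₂]₀ × e^(-kt)
Step 2: [SO₂Cl₂] = 4.9 × e^(-0.23 × 8)
Step 3: [SO₂Cl₂] = 4.9 × e^(-1.84)
Step 4: [SO₂Cl₂] = 4.9 × 0.158817 = 0.7782 M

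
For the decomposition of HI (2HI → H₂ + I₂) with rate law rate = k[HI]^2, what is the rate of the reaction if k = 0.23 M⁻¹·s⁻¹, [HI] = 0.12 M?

0.003312 M/s

Step 1: Identify the rate law: rate = k[HI]^2
Step 2: Substitute values: rate = 0.23 × (0.12)^2
Step 3: Calculate: rate = 0.23 × 0.0144 = 0.003312 M/s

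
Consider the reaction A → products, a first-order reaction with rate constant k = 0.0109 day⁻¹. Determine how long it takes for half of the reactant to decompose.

63.59 day

Step 1: For a first-order reaction, t₁/₂ = ln(2)/k
Step 2: t₁/₂ = ln(2)/0.0109
Step 3: t₁/₂ = 0.6931/0.0109 = 63.59 day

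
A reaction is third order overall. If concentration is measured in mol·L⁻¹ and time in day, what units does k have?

(mol·L⁻¹)⁻²·day⁻¹

Step 1: For overall order n, rate = k × (concentration)^n.
Step 2: Rate has units mol·L⁻¹·day⁻¹; concentration term has units (mol·L⁻¹)^3.
Step 3: k = rate / (concentration)^n, so units of k = (mol·L⁻¹)^(1-3)·day⁻¹ = (mol·L⁻¹)⁻²·day⁻¹.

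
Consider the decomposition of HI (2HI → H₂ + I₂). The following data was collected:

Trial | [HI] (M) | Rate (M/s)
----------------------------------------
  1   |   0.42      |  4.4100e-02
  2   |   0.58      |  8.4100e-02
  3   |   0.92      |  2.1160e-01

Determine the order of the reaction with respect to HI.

second order (2)

Step 1: Compare trials to find order n where rate₂/rate₁ = ([HI]₂/[HI]₁)^n
Step 2: rate₂/rate₁ = 8.4100e-02/4.4100e-02 = 1.907
Step 3: [HI]₂/[HI]₁ = 0.58/0.42 = 1.381
Step 4: n = ln(1.907)/ln(1.381) = 2.00 ≈ 2
Step 5: The reaction is second order in HI.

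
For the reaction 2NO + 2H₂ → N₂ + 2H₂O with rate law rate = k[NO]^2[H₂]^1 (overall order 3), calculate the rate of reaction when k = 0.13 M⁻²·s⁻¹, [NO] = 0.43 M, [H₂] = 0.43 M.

0.01034 M/s

Step 1: The rate law is rate = k[NO]^2[H₂]^1, overall order = 2+1 = 3
Step 2: Substitute values: rate = 0.13 × (0.43)^2 × (0.43)^1
Step 3: rate = 0.13 × 0.1849 × 0.43 = 0.0103359 M/s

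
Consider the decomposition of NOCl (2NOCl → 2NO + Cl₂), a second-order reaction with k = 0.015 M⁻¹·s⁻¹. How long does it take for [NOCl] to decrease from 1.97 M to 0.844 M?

45.15 s

Step 1: For second-order: t = (1/[NOCl] - 1/[NOCl]₀)/k
Step 2: t = (1/0.844 - 1/1.97)/0.015
Step 3: t = (1.185 - 0.5076)/0.015
Step 4: t = 0.6772/0.015 = 45.15 s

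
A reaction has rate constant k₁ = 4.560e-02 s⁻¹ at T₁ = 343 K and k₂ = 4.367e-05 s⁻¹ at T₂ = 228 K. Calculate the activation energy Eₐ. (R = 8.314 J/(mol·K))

39.3 kJ/mol

Step 1: Use the two-temperature Arrhenius form: ln(k₂/k₁) = -Eₐ/R × (1/T₂ - 1/T₁)
Step 2: ln(k₂/k₁) = ln(4.367e-05/4.560e-02) = ln(0.000957675) = -6.951
Step 3: 1/T₂ - 1/T₁ = 1/228 - 1/343 = 1.470513e-03 K⁻¹
Step 4: Eₐ = -R × ln(k₂/k₁) / (1/T₂ - 1/T₁) = -8.314 × -6.951 / 1.470513e-03
Step 5: Eₐ = 3.9300e+04 J/mol = 39.3 kJ/mol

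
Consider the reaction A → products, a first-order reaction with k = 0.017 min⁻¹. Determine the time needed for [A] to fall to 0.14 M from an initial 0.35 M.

53.9 min

Step 1: For first-order: t = ln([A]₀/[A])/k
Step 2: t = ln(0.35/0.14)/0.017
Step 3: t = ln(2.5)/0.017
Step 4: t = 0.9163/0.017 = 53.9 min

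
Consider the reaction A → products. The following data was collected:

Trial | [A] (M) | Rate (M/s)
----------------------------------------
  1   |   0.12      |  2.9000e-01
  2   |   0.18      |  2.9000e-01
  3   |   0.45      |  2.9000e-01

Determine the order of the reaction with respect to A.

zeroth order (0)

Step 1: Compare trials - when concentration changes, rate stays constant.
Step 2: rate₂/rate₁ = 2.9000e-01/2.9000e-01 = 1
Step 3: [A]₂/[A]₁ = 0.18/0.12 = 1.5
Step 4: Since rate ratio ≈ (conc ratio)^0, the reaction is zeroth order.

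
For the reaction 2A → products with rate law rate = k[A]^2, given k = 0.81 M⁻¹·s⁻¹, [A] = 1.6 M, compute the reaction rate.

2.074 M/s

Step 1: Identify the rate law: rate = k[A]^2
Step 2: Substitute values: rate = 0.81 × (1.6)^2
Step 3: Calculate: rate = 0.81 × 2.56 = 2.0736 M/s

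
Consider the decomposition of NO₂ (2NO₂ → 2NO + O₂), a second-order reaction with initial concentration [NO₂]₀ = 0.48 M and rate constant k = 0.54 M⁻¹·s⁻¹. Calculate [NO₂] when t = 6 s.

0.1879 M

Step 1: For a second-order reaction: 1/[NO₂] = 1/[NO₂]₀ + kt
Step 2: 1/[NO₂] = 1/0.48 + 0.54 × 6
Step 3: 1/[NO₂] = 2.083 + 3.24 = 5.323
Step 4: [NO₂] = 1/5.323 = 0.1879 M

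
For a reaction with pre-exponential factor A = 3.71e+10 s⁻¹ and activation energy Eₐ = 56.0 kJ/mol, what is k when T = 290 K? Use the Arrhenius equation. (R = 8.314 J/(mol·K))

3.04e+00 s⁻¹

Step 1: Use the Arrhenius equation: k = A × exp(-Eₐ/RT)
Step 2: Convert Eₐ to J/mol: 56.0 kJ/mol = 56000 J/mol
Step 3: Calculate the exponent: -Eₐ/(RT) = -56000/(8.314 × 290) = -23.22630
Step 4: k = 3.71e+10 × exp(-23.22630)
Step 5: k = 3.71e+10 × 8.18363e-11 = 3.0361e+00 s⁻¹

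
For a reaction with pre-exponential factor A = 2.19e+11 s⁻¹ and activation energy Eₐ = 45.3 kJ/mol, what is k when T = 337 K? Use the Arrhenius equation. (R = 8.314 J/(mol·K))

2.08e+04 s⁻¹

Step 1: Use the Arrhenius equation: k = A × exp(-Eₐ/RT)
Step 2: Convert Eₐ to J/mol: 45.3 kJ/mol = 45300 J/mol
Step 3: Calculate the exponent: -Eₐ/(RT) = -45300/(8.314 × 337) = -16.16807
Step 4: k = 2.19e+11 × exp(-16.16807)
Step 5: k = 2.19e+11 × 9.51254e-08 = 2.0832e+04 s⁻¹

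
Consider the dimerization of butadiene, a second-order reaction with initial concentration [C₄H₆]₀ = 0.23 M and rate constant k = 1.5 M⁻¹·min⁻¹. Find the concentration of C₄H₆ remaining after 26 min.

0.02307 M

Step 1: For a second-order reaction: 1/[C₄H₆] = 1/[C₄H₆]₀ + kt
Step 2: 1/[C₄H₆] = 1/0.23 + 1.5 × 26
Step 3: 1/[C₄H₆] = 4.348 + 39 = 43.35
Step 4: [C₄H₆] = 1/43.35 = 0.02307 M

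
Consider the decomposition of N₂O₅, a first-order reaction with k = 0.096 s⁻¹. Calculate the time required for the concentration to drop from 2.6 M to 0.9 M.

11.05 s

Step 1: For first-order: t = ln([N₂O₅]₀/[N₂O₅])/k
Step 2: t = ln(2.6/0.9)/0.096
Step 3: t = ln(2.889)/0.096
Step 4: t = 1.061/0.096 = 11.05 s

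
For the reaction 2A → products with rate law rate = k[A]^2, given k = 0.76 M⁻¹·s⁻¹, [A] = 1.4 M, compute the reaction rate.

1.49 M/s

Step 1: Identify the rate law: rate = k[A]^2
Step 2: Substitute values: rate = 0.76 × (1.4)^2
Step 3: Calculate: rate = 0.76 × 1.96 = 1.4896 M/s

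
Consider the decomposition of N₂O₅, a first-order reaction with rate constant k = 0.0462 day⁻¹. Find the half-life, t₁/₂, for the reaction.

15 day

Step 1: For a first-order reaction, t₁/₂ = ln(2)/k
Step 2: t₁/₂ = ln(2)/0.0462
Step 3: t₁/₂ = 0.6931/0.0462 = 15 day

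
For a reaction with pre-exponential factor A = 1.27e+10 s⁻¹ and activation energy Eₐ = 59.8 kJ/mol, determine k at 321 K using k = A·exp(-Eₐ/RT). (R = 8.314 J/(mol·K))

2.36e+00 s⁻¹

Step 1: Use the Arrhenius equation: k = A × exp(-Eₐ/RT)
Step 2: Convert Eₐ to J/mol: 59.8 kJ/mol = 59800 J/mol
Step 3: Calculate the exponent: -Eₐ/(RT) = -59800/(8.314 × 321) = -22.40712
Step 4: k = 1.27e+10 × exp(-22.40712)
Step 5: k = 1.27e+10 × 1.85657e-10 = 2.3578e+00 s⁻¹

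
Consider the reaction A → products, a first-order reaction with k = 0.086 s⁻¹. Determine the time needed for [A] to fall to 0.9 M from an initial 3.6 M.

16.12 s

Step 1: For first-order: t = ln([A]₀/[A])/k
Step 2: t = ln(3.6/0.9)/0.086
Step 3: t = ln(4)/0.086
Step 4: t = 1.386/0.086 = 16.12 s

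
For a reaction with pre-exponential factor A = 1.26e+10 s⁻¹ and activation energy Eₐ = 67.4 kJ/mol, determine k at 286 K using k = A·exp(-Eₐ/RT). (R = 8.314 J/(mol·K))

6.17e-03 s⁻¹

Step 1: Use the Arrhenius equation: k = A × exp(-Eₐ/RT)
Step 2: Convert Eₐ to J/mol: 67.4 kJ/mol = 67400 J/mol
Step 3: Calculate the exponent: -Eₐ/(RT) = -67400/(8.314 × 286) = -28.34548
Step 4: k = 1.26e+10 × exp(-28.34548)
Step 5: k = 1.26e+10 × 4.89457e-13 = 6.1672e-03 s⁻¹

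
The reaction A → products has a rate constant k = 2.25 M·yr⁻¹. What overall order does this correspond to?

zeroth order (0)

Step 1: The units of k for an nth-order reaction are (concentration)^(1-n)·(time)⁻¹.
Step 2: Here k has units M·yr⁻¹, so the concentration exponent is 1.
Step 3: 1 - n = 1 ⇒ n = 0. The reaction is zeroth order.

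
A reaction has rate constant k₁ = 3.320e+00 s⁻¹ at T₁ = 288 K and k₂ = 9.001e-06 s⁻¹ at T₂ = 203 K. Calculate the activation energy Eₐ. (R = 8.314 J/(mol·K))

73.3 kJ/mol

Step 1: Use the two-temperature Arrhenius form: ln(k₂/k₁) = -Eₐ/R × (1/T₂ - 1/T₁)
Step 2: ln(k₂/k₁) = ln(9.001e-06/3.320e+00) = ln(2.71114e-06) = -12.8181
Step 3: 1/T₂ - 1/T₁ = 1/203 - 1/288 = 1.453886e-03 K⁻¹
Step 4: Eₐ = -R × ln(k₂/k₁) / (1/T₂ - 1/T₁) = -8.314 × -12.8181 / 1.453886e-03
Step 5: Eₐ = 7.3300e+04 J/mol = 73.3 kJ/mol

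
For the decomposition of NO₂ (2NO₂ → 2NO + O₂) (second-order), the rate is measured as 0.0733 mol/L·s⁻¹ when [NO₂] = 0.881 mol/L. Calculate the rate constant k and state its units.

0.09444 (mol/L)⁻¹·s⁻¹

Step 1: rate = k[NO₂]^2, so k = rate / [NO₂]^2.
Step 2: k = 0.0733 / (0.881)^2 = 0.0733 / 0.7762.
Step 3: k = 0.09444 (mol/L)⁻¹·s⁻¹.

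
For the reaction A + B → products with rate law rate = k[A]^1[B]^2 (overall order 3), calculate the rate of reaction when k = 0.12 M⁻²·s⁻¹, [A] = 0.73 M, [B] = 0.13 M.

0.00148 M/s

Step 1: The rate law is rate = k[A]^1[B]^2, overall order = 1+2 = 3
Step 2: Substitute values: rate = 0.12 × (0.73)^1 × (0.13)^2
Step 3: rate = 0.12 × 0.73 × 0.0169 = 0.00148044 M/s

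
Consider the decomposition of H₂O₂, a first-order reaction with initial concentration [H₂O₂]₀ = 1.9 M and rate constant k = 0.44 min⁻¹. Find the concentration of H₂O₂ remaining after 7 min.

0.08732 M

Step 1: For a first-order reaction: [H₂O₂] = [H₂O₂]₀ × e^(-kt)
Step 2: [H₂O₂] = 1.9 × e^(-0.44 × 7)
Step 3: [H₂O₂] = 1.9 × e^(-3.08)
Step 4: [H₂O₂] = 1.9 × 0.0459593 = 0.08732 M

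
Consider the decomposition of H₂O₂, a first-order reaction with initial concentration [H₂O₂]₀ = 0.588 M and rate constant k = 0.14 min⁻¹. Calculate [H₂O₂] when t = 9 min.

0.1668 M

Step 1: For a first-order reaction: [H₂O₂] = [H₂O₂]₀ × e^(-kt)
Step 2: [H₂O₂] = 0.588 × e^(-0.14 × 9)
Step 3: [H₂O₂] = 0.588 × e^(-1.26)
Step 4: [H₂O₂] = 0.588 × 0.283654 = 0.1668 M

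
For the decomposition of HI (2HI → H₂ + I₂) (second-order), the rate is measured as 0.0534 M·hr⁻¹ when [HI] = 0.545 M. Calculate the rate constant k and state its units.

0.1798 M⁻¹·hr⁻¹

Step 1: rate = k[HI]^2, so k = rate / [HI]^2.
Step 2: k = 0.0534 / (0.545)^2 = 0.0534 / 0.297.
Step 3: k = 0.1798 M⁻¹·hr⁻¹.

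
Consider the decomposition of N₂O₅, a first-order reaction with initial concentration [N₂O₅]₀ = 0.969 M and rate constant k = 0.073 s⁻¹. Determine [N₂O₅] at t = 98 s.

0.0007575 M

Step 1: For a first-order reaction: [N₂O₅] = [N₂O₅]₀ × e^(-kt)
Step 2: [N₂O₅] = 0.969 × e^(-0.073 × 98)
Step 3: [N₂O₅] = 0.969 × e^(-7.154)
Step 4: [N₂O₅] = 0.969 × 0.000781731 = 0.0007575 M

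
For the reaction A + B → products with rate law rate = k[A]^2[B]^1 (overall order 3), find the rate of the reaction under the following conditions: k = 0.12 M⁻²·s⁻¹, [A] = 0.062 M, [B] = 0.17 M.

7.842e-05 M/s

Step 1: The rate law is rate = k[A]^2[B]^1, overall order = 2+1 = 3
Step 2: Substitute values: rate = 0.12 × (0.062)^2 × (0.17)^1
Step 3: rate = 0.12 × 0.003844 × 0.17 = 7.84176e-05 M/s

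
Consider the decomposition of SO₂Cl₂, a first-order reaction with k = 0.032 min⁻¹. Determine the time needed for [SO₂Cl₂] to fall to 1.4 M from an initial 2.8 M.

21.66 min

Step 1: For first-order: t = ln([SO₂Cl₂]₀/[SO₂Cl₂])/k
Step 2: t = ln(2.8/1.4)/0.032
Step 3: t = ln(2)/0.032
Step 4: t = 0.6931/0.032 = 21.66 min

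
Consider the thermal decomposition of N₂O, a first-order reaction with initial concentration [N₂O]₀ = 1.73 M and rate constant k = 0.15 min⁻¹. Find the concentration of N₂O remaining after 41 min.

0.003691 M

Step 1: For a first-order reaction: [N₂O] = [N₂O]₀ × e^(-kt)
Step 2: [N₂O] = 1.73 × e^(-0.15 × 41)
Step 3: [N₂O] = 1.73 × e^(-6.15)
Step 4: [N₂O] = 1.73 × 0.00213348 = 0.003691 M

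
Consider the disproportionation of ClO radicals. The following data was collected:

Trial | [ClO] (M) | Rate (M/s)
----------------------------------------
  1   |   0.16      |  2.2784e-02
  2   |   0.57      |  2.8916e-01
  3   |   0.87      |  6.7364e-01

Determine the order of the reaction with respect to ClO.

second order (2)

Step 1: Compare trials to find order n where rate₂/rate₁ = ([ClO]₂/[ClO]₁)^n
Step 2: rate₂/rate₁ = 2.8916e-01/2.2784e-02 = 12.69
Step 3: [ClO]₂/[ClO]₁ = 0.57/0.16 = 3.562
Step 4: n = ln(12.69)/ln(3.562) = 2.00 ≈ 2
Step 5: The reaction is second order in ClO.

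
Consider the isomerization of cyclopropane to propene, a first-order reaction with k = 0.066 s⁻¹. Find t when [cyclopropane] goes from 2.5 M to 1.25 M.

10.5 s

Step 1: For first-order: t = ln([cyclopropane]₀/[cyclopropane])/k
Step 2: t = ln(2.5/1.25)/0.066
Step 3: t = ln(2)/0.066
Step 4: t = 0.6931/0.066 = 10.5 s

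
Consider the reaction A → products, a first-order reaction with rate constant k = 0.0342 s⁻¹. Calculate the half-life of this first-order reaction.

20.27 s

Step 1: For a first-order reaction, t₁/₂ = ln(2)/k
Step 2: t₁/₂ = ln(2)/0.0342
Step 3: t₁/₂ = 0.6931/0.0342 = 20.27 s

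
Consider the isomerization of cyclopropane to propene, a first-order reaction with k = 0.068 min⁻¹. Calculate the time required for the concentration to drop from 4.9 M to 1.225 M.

20.39 min

Step 1: For first-order: t = ln([cyclopropane]₀/[cyclopropane])/k
Step 2: t = ln(4.9/1.225)/0.068
Step 3: t = ln(4)/0.068
Step 4: t = 1.386/0.068 = 20.39 min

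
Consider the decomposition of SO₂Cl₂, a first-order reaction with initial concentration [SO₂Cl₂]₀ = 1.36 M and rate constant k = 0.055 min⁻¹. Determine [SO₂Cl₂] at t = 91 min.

0.009118 M

Step 1: For a first-order reaction: [SO₂Cl₂] = [SO₂Cl₂]₀ × e^(-kt)
Step 2: [SO₂Cl₂] = 1.36 × e^(-0.055 × 91)
Step 3: [SO₂Cl₂] = 1.36 × e^(-5.005)
Step 4: [SO₂Cl₂] = 1.36 × 0.00670434 = 0.009118 M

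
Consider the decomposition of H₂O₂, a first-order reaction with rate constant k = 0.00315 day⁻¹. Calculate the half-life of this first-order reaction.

220 day

Step 1: For a first-order reaction, t₁/₂ = ln(2)/k
Step 2: t₁/₂ = ln(2)/0.00315
Step 3: t₁/₂ = 0.6931/0.00315 = 220 day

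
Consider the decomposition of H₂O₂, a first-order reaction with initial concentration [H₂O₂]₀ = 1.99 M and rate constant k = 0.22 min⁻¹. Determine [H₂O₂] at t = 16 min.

0.0589 M

Step 1: For a first-order reaction: [H₂O₂] = [H₂O₂]₀ × e^(-kt)
Step 2: [H₂O₂] = 1.99 × e^(-0.22 × 16)
Step 3: [H₂O₂] = 1.99 × e^(-3.52)
Step 4: [H₂O₂] = 1.99 × 0.0295994 = 0.0589 M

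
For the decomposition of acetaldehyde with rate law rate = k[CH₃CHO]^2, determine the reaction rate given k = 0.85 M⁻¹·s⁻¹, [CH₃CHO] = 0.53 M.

0.2388 M/s

Step 1: Identify the rate law: rate = k[CH₃CHO]^2
Step 2: Substitute values: rate = 0.85 × (0.53)^2
Step 3: Calculate: rate = 0.85 × 0.2809 = 0.238765 M/s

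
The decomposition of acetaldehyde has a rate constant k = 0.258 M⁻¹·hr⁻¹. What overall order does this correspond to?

second order (2)

Step 1: The units of k for an nth-order reaction are (concentration)^(1-n)·(time)⁻¹.
Step 2: Here k has units M⁻¹·hr⁻¹, so the concentration exponent is -1.
Step 3: 1 - n = -1 ⇒ n = 2. The reaction is second order.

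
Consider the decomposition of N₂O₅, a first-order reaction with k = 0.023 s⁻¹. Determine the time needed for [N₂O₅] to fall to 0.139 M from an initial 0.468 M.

52.78 s

Step 1: For first-order: t = ln([N₂O₅]₀/[N₂O₅])/k
Step 2: t = ln(0.468/0.139)/0.023
Step 3: t = ln(3.367)/0.023
Step 4: t = 1.214/0.023 = 52.78 s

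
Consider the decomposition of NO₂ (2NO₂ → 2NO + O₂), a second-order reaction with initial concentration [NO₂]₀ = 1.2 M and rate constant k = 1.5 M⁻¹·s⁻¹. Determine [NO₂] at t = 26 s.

0.0251 M

Step 1: For a second-order reaction: 1/[NO₂] = 1/[NO₂]₀ + kt
Step 2: 1/[NO₂] = 1/1.2 + 1.5 × 26
Step 3: 1/[NO₂] = 0.8333 + 39 = 39.83
Step 4: [NO₂] = 1/39.83 = 0.0251 M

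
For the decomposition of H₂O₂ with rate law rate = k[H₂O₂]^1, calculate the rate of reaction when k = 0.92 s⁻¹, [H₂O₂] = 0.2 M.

0.184 M/s

Step 1: Identify the rate law: rate = k[H₂O₂]^1
Step 2: Substitute values: rate = 0.92 × (0.2)^1
Step 3: Calculate: rate = 0.92 × 0.2 = 0.184 M/s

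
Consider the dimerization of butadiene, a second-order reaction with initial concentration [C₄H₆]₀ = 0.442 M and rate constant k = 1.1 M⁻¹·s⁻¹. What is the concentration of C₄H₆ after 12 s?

0.06467 M

Step 1: For a second-order reaction: 1/[C₄H₆] = 1/[C₄H₆]₀ + kt
Step 2: 1/[C₄H₆] = 1/0.442 + 1.1 × 12
Step 3: 1/[C₄H₆] = 2.262 + 13.2 = 15.46
Step 4: [C₄H₆] = 1/15.46 = 0.06467 M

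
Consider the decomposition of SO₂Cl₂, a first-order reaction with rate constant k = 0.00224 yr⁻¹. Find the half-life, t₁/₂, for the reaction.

309.4 yr

Step 1: For a first-order reaction, t₁/₂ = ln(2)/k
Step 2: t₁/₂ = ln(2)/0.00224
Step 3: t₁/₂ = 0.6931/0.00224 = 309.4 yr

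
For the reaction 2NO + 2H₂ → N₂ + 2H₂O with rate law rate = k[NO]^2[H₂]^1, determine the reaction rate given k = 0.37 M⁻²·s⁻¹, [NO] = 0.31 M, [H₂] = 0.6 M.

0.02133 M/s

Step 1: The rate law is rate = k[NO]^2[H₂]^1
Step 2: Substitute: rate = 0.37 × (0.31)^2 × (0.6)^1
Step 3: rate = 0.37 × 0.0961 × 0.6 = 0.0213342 M/s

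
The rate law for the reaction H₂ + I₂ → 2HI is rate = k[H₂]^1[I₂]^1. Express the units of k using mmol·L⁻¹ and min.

(mmol·L⁻¹)⁻¹·min⁻¹

Step 1: Overall order = 1 + 1 = 2.
Step 2: rate has units mmol·L⁻¹·min⁻¹; [H₂]^1[I₂]^1 has units (mmol·L⁻¹)^2.
Step 3: k = rate/([H₂]^1[I₂]^1), so units of k = (mmol·L⁻¹)^(1-2)·min⁻¹ = (mmol·L⁻¹)⁻¹·min⁻¹.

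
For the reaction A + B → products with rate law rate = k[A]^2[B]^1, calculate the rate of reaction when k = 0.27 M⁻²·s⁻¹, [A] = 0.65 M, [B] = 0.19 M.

0.02167 M/s

Step 1: The rate law is rate = k[A]^2[B]^1
Step 2: Substitute: rate = 0.27 × (0.65)^2 × (0.19)^1
Step 3: rate = 0.27 × 0.4225 × 0.19 = 0.0216743 M/s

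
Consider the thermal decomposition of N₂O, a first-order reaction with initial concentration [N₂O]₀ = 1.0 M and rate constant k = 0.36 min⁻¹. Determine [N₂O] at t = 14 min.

0.006474 M

Step 1: For a first-order reaction: [N₂O] = [N₂O]₀ × e^(-kt)
Step 2: [N₂O] = 1.0 × e^(-0.36 × 14)
Step 3: [N₂O] = 1.0 × e^(-5.04)
Step 4: [N₂O] = 1.0 × 0.00647375 = 0.006474 M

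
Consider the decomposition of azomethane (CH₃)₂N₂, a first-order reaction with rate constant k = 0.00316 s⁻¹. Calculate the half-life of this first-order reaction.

219.4 s

Step 1: For a first-order reaction, t₁/₂ = ln(2)/k
Step 2: t₁/₂ = ln(2)/0.00316
Step 3: t₁/₂ = 0.6931/0.00316 = 219.4 s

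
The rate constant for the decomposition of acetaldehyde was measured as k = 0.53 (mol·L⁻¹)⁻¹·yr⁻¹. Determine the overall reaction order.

second order (2)

Step 1: The units of k for an nth-order reaction are (concentration)^(1-n)·(time)⁻¹.
Step 2: Here k has units (mol·L⁻¹)⁻¹·yr⁻¹, so the concentration exponent is -1.
Step 3: 1 - n = -1 ⇒ n = 2. The reaction is second order.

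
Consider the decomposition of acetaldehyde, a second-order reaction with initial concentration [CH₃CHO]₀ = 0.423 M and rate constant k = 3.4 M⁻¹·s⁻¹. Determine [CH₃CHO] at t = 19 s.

0.01493 M

Step 1: For a second-order reaction: 1/[CH₃CHO] = 1/[CH₃CHO]₀ + kt
Step 2: 1/[CH₃CHO] = 1/0.423 + 3.4 × 19
Step 3: 1/[CH₃CHO] = 2.364 + 64.6 = 66.96
Step 4: [CH₃CHO] = 1/66.96 = 0.01493 M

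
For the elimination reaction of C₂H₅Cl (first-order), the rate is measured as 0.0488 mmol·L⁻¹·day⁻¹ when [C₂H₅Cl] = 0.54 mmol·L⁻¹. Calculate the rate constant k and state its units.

0.09037 day⁻¹

Step 1: rate = k[C₂H₅Cl]^1, so k = rate / [C₂H₅Cl]^1.
Step 2: k = 0.0488 / (0.54)^1 = 0.0488 / 0.54.
Step 3: k = 0.09037 day⁻¹.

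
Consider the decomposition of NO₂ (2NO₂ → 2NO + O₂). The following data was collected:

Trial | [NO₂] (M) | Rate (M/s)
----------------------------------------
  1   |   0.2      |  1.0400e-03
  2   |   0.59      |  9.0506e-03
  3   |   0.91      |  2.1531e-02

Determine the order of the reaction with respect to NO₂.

second order (2)

Step 1: Compare trials to find order n where rate₂/rate₁ = ([NO₂]₂/[NO₂]₁)^n
Step 2: rate₂/rate₁ = 9.0506e-03/1.0400e-03 = 8.702
Step 3: [NO₂]₂/[NO₂]₁ = 0.59/0.2 = 2.95
Step 4: n = ln(8.702)/ln(2.95) = 2.00 ≈ 2
Step 5: The reaction is second order in NO₂.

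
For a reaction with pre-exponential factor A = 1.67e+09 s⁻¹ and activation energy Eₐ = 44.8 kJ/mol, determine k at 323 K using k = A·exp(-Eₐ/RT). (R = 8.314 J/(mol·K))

9.50e+01 s⁻¹

Step 1: Use the Arrhenius equation: k = A × exp(-Eₐ/RT)
Step 2: Convert Eₐ to J/mol: 44.8 kJ/mol = 44800 J/mol
Step 3: Calculate the exponent: -Eₐ/(RT) = -44800/(8.314 × 323) = -16.68267
Step 4: k = 1.67e+09 × exp(-16.68267)
Step 5: k = 1.67e+09 × 5.68602e-08 = 9.4957e+01 s⁻¹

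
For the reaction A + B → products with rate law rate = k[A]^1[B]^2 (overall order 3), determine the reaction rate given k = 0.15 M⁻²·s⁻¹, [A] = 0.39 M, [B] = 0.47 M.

0.01292 M/s

Step 1: The rate law is rate = k[A]^1[B]^2, overall order = 1+2 = 3
Step 2: Substitute values: rate = 0.15 × (0.39)^1 × (0.47)^2
Step 3: rate = 0.15 × 0.39 × 0.2209 = 0.0129226 M/s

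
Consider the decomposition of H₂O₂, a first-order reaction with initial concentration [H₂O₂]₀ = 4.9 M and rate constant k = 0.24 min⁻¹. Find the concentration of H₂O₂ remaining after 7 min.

0.9132 M

Step 1: For a first-order reaction: [H₂O₂] = [H₂O₂]₀ × e^(-kt)
Step 2: [H₂O₂] = 4.9 × e^(-0.24 × 7)
Step 3: [H₂O₂] = 4.9 × e^(-1.68)
Step 4: [H₂O₂] = 4.9 × 0.186374 = 0.9132 M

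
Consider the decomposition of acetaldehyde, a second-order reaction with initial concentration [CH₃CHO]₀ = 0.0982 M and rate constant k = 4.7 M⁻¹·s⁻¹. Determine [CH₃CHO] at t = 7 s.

0.02321 M

Step 1: For a second-order reaction: 1/[CH₃CHO] = 1/[CH₃CHO]₀ + kt
Step 2: 1/[CH₃CHO] = 1/0.0982 + 4.7 × 7
Step 3: 1/[CH₃CHO] = 10.18 + 32.9 = 43.08
Step 4: [CH₃CHO] = 1/43.08 = 0.02321 M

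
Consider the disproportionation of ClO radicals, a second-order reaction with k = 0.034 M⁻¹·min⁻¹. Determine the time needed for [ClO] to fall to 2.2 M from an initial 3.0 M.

3.565 min

Step 1: For second-order: t = (1/[ClO] - 1/[ClO]₀)/k
Step 2: t = (1/2.2 - 1/3.0)/0.034
Step 3: t = (0.4545 - 0.3333)/0.034
Step 4: t = 0.1212/0.034 = 3.565 min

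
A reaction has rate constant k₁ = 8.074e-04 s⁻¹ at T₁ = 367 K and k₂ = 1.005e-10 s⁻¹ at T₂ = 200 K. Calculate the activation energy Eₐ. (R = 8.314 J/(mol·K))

58.1 kJ/mol

Step 1: Use the two-temperature Arrhenius form: ln(k₂/k₁) = -Eₐ/R × (1/T₂ - 1/T₁)
Step 2: ln(k₂/k₁) = ln(1.005e-10/8.074e-04) = ln(1.24474e-07) = -15.8992
Step 3: 1/T₂ - 1/T₁ = 1/200 - 1/367 = 2.275204e-03 K⁻¹
Step 4: Eₐ = -R × ln(k₂/k₁) / (1/T₂ - 1/T₁) = -8.314 × -15.8992 / 2.275204e-03
Step 5: Eₐ = 5.8098e+04 J/mol = 58.1 kJ/mol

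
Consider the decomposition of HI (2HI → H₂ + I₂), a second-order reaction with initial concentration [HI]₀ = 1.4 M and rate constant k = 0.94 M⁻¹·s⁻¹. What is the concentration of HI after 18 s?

0.05671 M

Step 1: For a second-order reaction: 1/[HI] = 1/[HI]₀ + kt
Step 2: 1/[HI] = 1/1.4 + 0.94 × 18
Step 3: 1/[HI] = 0.7143 + 16.92 = 17.63
Step 4: [HI] = 1/17.63 = 0.05671 M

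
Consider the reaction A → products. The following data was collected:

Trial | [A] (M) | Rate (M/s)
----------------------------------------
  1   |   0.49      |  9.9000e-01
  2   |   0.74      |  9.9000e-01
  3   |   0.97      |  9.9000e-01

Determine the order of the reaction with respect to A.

zeroth order (0)

Step 1: Compare trials - when concentration changes, rate stays constant.
Step 2: rate₂/rate₁ = 9.9000e-01/9.9000e-01 = 1
Step 3: [A]₂/[A]₁ = 0.74/0.49 = 1.51
Step 4: Since rate ratio ≈ (conc ratio)^0, the reaction is zeroth order.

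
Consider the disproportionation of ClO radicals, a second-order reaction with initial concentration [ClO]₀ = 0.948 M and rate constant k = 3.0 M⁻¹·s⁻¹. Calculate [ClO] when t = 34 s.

0.009704 M

Step 1: For a second-order reaction: 1/[ClO] = 1/[ClO]₀ + kt
Step 2: 1/[ClO] = 1/0.948 + 3.0 × 34
Step 3: 1/[ClO] = 1.055 + 102 = 103.1
Step 4: [ClO] = 1/103.1 = 0.009704 M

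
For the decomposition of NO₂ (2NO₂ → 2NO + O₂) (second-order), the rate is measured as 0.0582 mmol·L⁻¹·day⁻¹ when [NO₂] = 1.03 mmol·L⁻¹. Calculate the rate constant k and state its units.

0.05486 (mmol·L⁻¹)⁻¹·day⁻¹

Step 1: rate = k[NO₂]^2, so k = rate / [NO₂]^2.
Step 2: k = 0.0582 / (1.03)^2 = 0.0582 / 1.061.
Step 3: k = 0.05486 (mmol·L⁻¹)⁻¹·day⁻¹.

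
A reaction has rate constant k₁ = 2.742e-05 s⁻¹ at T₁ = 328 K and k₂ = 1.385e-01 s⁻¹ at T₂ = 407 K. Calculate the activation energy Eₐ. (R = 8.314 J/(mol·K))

119.8 kJ/mol

Step 1: Use the two-temperature Arrhenius form: ln(k₂/k₁) = -Eₐ/R × (1/T₂ - 1/T₁)
Step 2: ln(k₂/k₁) = ln(1.385e-01/2.742e-05) = ln(5051.06) = 8.52735
Step 3: 1/T₂ - 1/T₁ = 1/407 - 1/328 = -5.917780e-04 K⁻¹
Step 4: Eₐ = -R × ln(k₂/k₁) / (1/T₂ - 1/T₁) = -8.314 × 8.52735 / -5.917780e-04
Step 5: Eₐ = 1.1980e+05 J/mol = 119.8 kJ/mol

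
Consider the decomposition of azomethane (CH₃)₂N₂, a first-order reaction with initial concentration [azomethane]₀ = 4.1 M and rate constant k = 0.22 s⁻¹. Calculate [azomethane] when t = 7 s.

0.879 M

Step 1: For a first-order reaction: [azomethane] = [azomethane]₀ × e^(-kt)
Step 2: [azomethane] = 4.1 × e^(-0.22 × 7)
Step 3: [azomethane] = 4.1 × e^(-1.54)
Step 4: [azomethane] = 4.1 × 0.214381 = 0.879 M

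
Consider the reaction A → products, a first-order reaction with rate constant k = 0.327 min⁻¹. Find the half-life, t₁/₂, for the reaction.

2.12 min

Step 1: For a first-order reaction, t₁/₂ = ln(2)/k
Step 2: t₁/₂ = ln(2)/0.327
Step 3: t₁/₂ = 0.6931/0.327 = 2.12 min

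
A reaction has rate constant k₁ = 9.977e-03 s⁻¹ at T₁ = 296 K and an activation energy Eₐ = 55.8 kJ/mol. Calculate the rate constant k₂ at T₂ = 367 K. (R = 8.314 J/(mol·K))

8.018e-01 s⁻¹

Step 1: Use the two-temperature Arrhenius form: ln(k₂/k₁) = -Eₐ/R × (1/T₂ - 1/T₁)
Step 2: Convert Eₐ to J/mol: 55.8 kJ/mol = 55800 J/mol
Step 3: 1/T₂ - 1/T₁ = 1/367 - 1/296 = -6.535827e-04 K⁻¹
Step 4: ln(k₂/k₁) = -55800/8.314 × -6.535827e-04 = 4.38657
Step 5: k₂ = k₁ × exp(4.38657) = 9.977e-03 × 8.03643e+01 = 8.018e-01 s⁻¹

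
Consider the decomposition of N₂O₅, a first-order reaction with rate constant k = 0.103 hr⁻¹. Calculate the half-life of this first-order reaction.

6.73 hr

Step 1: For a first-order reaction, t₁/₂ = ln(2)/k
Step 2: t₁/₂ = ln(2)/0.103
Step 3: t₁/₂ = 0.6931/0.103 = 6.73 hr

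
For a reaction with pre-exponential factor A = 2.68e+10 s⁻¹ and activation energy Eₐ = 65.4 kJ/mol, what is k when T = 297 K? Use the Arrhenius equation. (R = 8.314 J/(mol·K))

8.42e-02 s⁻¹

Step 1: Use the Arrhenius equation: k = A × exp(-Eₐ/RT)
Step 2: Convert Eₐ to J/mol: 65.4 kJ/mol = 65400 J/mol
Step 3: Calculate the exponent: -Eₐ/(RT) = -65400/(8.314 × 297) = -26.48569
Step 4: k = 2.68e+10 × exp(-26.48569)
Step 5: k = 2.68e+10 × 3.14348e-12 = 8.4245e-02 s⁻¹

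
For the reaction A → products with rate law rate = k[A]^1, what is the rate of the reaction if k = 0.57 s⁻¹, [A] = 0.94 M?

0.5358 M/s

Step 1: Identify the rate law: rate = k[A]^1
Step 2: Substitute values: rate = 0.57 × (0.94)^1
Step 3: Calculate: rate = 0.57 × 0.94 = 0.5358 M/s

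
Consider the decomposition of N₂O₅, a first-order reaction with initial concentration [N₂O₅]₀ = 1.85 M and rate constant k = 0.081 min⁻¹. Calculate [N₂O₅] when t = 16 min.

0.5062 M

Step 1: For a first-order reaction: [N₂O₅] = [N₂O₅]₀ × e^(-kt)
Step 2: [N₂O₅] = 1.85 × e^(-0.081 × 16)
Step 3: [N₂O₅] = 1.85 × e^(-1.296)
Step 4: [N₂O₅] = 1.85 × 0.273624 = 0.5062 M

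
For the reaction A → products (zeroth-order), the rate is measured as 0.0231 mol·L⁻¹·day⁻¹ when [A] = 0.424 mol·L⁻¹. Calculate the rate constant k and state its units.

0.0231 mol·L⁻¹·day⁻¹

Step 1: For a zeroth-order reaction, rate = k (independent of concentration).
Step 2: k = rate = 0.0231 mol·L⁻¹·day⁻¹.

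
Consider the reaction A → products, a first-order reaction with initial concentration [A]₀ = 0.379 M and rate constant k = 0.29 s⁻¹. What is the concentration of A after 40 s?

3.474e-06 M

Step 1: For a first-order reaction: [A] = [A]₀ × e^(-kt)
Step 2: [A] = 0.379 × e^(-0.29 × 40)
Step 3: [A] = 0.379 × e^(-11.6)
Step 4: [A] = 0.379 × 9.16609e-06 = 3.474e-06 M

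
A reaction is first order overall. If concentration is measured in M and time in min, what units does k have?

min⁻¹

Step 1: For overall order n, rate = k × (concentration)^n.
Step 2: Rate has units M·min⁻¹; concentration term has units M^1.
Step 3: k = rate / (concentration)^n, so units of k = M^(1-1)·min⁻¹ = min⁻¹.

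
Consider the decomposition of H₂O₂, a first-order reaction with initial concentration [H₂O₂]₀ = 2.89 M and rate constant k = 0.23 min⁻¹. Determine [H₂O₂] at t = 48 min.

4.638e-05 M

Step 1: For a first-order reaction: [H₂O₂] = [H₂O₂]₀ × e^(-kt)
Step 2: [H₂O₂] = 2.89 × e^(-0.23 × 48)
Step 3: [H₂O₂] = 2.89 × e^(-11.04)
Step 4: [H₂O₂] = 2.89 × 1.60468e-05 = 4.638e-05 M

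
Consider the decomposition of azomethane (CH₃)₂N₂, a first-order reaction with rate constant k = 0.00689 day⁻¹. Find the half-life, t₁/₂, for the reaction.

100.6 day

Step 1: For a first-order reaction, t₁/₂ = ln(2)/k
Step 2: t₁/₂ = ln(2)/0.00689
Step 3: t₁/₂ = 0.6931/0.00689 = 100.6 day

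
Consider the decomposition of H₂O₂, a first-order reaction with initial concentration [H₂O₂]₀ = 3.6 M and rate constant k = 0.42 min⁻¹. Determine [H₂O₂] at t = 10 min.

0.05398 M

Step 1: For a first-order reaction: [H₂O₂] = [H₂O₂]₀ × e^(-kt)
Step 2: [H₂O₂] = 3.6 × e^(-0.42 × 10)
Step 3: [H₂O₂] = 3.6 × e^(-4.2)
Step 4: [H₂O₂] = 3.6 × 0.0149956 = 0.05398 M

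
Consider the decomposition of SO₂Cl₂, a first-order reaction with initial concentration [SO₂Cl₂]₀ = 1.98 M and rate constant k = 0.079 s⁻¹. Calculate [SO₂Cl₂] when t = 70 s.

0.007853 M

Step 1: For a first-order reaction: [SO₂Cl₂] = [SO₂Cl₂]₀ × e^(-kt)
Step 2: [SO₂Cl₂] = 1.98 × e^(-0.079 × 70)
Step 3: [SO₂Cl₂] = 1.98 × e^(-5.53)
Step 4: [SO₂Cl₂] = 1.98 × 0.00396599 = 0.007853 M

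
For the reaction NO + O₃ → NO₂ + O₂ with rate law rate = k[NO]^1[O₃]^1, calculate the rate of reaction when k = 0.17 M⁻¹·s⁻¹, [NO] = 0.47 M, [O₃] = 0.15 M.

0.01198 M/s

Step 1: The rate law is rate = k[NO]^1[O₃]^1
Step 2: Substitute: rate = 0.17 × (0.47)^1 × (0.15)^1
Step 3: rate = 0.17 × 0.47 × 0.15 = 0.011985 M/s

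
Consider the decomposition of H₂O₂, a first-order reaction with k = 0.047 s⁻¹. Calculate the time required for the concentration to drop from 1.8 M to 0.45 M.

29.5 s

Step 1: For first-order: t = ln([H₂O₂]₀/[H₂O₂])/k
Step 2: t = ln(1.8/0.45)/0.047
Step 3: t = ln(4)/0.047
Step 4: t = 1.386/0.047 = 29.5 s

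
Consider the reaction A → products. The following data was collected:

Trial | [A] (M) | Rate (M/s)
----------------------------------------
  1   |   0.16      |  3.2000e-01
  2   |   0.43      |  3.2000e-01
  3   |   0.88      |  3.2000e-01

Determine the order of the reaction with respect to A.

zeroth order (0)

Step 1: Compare trials - when concentration changes, rate stays constant.
Step 2: rate₂/rate₁ = 3.2000e-01/3.2000e-01 = 1
Step 3: [A]₂/[A]₁ = 0.43/0.16 = 2.688
Step 4: Since rate ratio ≈ (conc ratio)^0, the reaction is zeroth order.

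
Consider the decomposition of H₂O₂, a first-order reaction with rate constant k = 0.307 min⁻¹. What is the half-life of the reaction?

2.258 min

Step 1: For a first-order reaction, t₁/₂ = ln(2)/k
Step 2: t₁/₂ = ln(2)/0.307
Step 3: t₁/₂ = 0.6931/0.307 = 2.258 min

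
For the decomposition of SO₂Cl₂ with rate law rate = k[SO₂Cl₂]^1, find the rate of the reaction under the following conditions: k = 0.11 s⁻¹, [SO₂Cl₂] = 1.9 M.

0.209 M/s

Step 1: Identify the rate law: rate = k[SO₂Cl₂]^1
Step 2: Substitute values: rate = 0.11 × (1.9)^1
Step 3: Calculate: rate = 0.11 × 1.9 = 0.209 M/s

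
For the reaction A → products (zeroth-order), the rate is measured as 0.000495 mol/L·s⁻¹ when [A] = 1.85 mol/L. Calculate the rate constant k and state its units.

0.000495 mol/L·s⁻¹

Step 1: For a zeroth-order reaction, rate = k (independent of concentration).
Step 2: k = rate = 0.000495 mol/L·s⁻¹.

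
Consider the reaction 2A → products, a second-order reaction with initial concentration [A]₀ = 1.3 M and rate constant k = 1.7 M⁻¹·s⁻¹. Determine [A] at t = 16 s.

0.03575 M

Step 1: For a second-order reaction: 1/[A] = 1/[A]₀ + kt
Step 2: 1/[A] = 1/1.3 + 1.7 × 16
Step 3: 1/[A] = 0.7692 + 27.2 = 27.97
Step 4: [A] = 1/27.97 = 0.03575 M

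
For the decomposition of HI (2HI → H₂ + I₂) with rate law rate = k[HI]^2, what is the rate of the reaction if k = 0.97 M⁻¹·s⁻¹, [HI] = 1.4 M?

1.901 M/s

Step 1: Identify the rate law: rate = k[HI]^2
Step 2: Substitute values: rate = 0.97 × (1.4)^2
Step 3: Calculate: rate = 0.97 × 1.96 = 1.9012 M/s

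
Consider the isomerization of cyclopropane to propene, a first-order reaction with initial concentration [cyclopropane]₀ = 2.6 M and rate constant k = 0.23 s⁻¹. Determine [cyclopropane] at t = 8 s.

0.4129 M

Step 1: For a first-order reaction: [cyclopropane] = [cyclopropane]₀ × e^(-kt)
Step 2: [cyclopropane] = 2.6 × e^(-0.23 × 8)
Step 3: [cyclopropane] = 2.6 × e^(-1.84)
Step 4: [cyclopropane] = 2.6 × 0.158817 = 0.4129 M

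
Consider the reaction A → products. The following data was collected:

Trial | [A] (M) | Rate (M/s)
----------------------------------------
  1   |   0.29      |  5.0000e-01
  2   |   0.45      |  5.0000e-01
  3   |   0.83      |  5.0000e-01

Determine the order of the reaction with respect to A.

zeroth order (0)

Step 1: Compare trials - when concentration changes, rate stays constant.
Step 2: rate₂/rate₁ = 5.0000e-01/5.0000e-01 = 1
Step 3: [A]₂/[A]₁ = 0.45/0.29 = 1.552
Step 4: Since rate ratio ≈ (conc ratio)^0, the reaction is zeroth order.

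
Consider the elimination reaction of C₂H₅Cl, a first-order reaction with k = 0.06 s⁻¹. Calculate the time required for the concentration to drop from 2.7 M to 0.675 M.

23.1 s

Step 1: For first-order: t = ln([C₂H₅Cl]₀/[C₂H₅Cl])/k
Step 2: t = ln(2.7/0.675)/0.06
Step 3: t = ln(4)/0.06
Step 4: t = 1.386/0.06 = 23.1 s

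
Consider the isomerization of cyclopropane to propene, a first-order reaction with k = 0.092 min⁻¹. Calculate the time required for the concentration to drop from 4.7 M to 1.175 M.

15.07 min

Step 1: For first-order: t = ln([cyclopropane]₀/[cyclopropane])/k
Step 2: t = ln(4.7/1.175)/0.092
Step 3: t = ln(4)/0.092
Step 4: t = 1.386/0.092 = 15.07 min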